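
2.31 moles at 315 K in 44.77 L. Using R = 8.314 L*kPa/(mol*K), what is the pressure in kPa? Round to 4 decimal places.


PV = nRT, solve for P = nRT / V.
nRT = 2.31 * 8.314 * 315 = 6049.6821
P = 6049.6821 / 44.77
P = 135.1280344 kPa, rounded to 4 dp:

135.1280 kPa


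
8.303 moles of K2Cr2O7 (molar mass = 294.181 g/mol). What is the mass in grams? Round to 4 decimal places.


mass = n * M
mass = 8.303 * 294.181
mass = 2442.584843 g, rounded to 4 dp:

2442.5848 g


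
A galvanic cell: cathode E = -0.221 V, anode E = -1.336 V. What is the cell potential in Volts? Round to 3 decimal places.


Standard cell potential: E_cell = E_cathode - E_anode.
E_cell = -0.221 - (-1.336)
E_cell = 1.115 V, rounded to 3 dp:

1.115 V


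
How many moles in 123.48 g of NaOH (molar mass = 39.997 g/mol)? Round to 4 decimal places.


n = mass / M
n = 123.48 / 39.997
n = 3.08723154 mol, rounded to 4 dp:

3.0872 mol


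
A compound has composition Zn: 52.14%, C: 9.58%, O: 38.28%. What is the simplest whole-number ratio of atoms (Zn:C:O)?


Assume 100 g of compound, divide each mass% by atomic mass to get moles, then normalize by the smallest to get a raw atom ratio.
Moles per 100 g: Zn: 52.14/65.38 = 0.7975, C: 9.58/12.011 = 0.7976, O: 38.28/15.999 = 2.3926
Raw ratio (divide by min = 0.7975): Zn: 1.0, C: 1.0, O: 3.0
Multiply by 1 to clear fractions: Zn: 1.0 ~= 1, C: 1.0 ~= 1, O: 3.0 ~= 3
Reduce by GCD to get the simplest whole-number ratio:

1:1:3


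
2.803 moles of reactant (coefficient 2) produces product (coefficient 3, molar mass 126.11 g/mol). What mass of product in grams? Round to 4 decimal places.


Use the coefficient ratio to convert reactant moles to product moles, then multiply by the product's molar mass.
moles_P = moles_R * (coeff_P / coeff_R) = 2.803 * (3/2) = 4.2045
mass_P = moles_P * M_P = 4.2045 * 126.11
mass_P = 530.229495 g, rounded to 4 dp:

530.2295 g


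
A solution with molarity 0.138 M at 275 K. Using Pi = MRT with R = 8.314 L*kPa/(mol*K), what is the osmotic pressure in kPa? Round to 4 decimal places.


Osmotic pressure (van't Hoff): Pi = M*R*T.
RT = 8.314 * 275 = 2286.35
Pi = 0.138 * 2286.35
Pi = 315.5163 kPa, rounded to 4 dp:

315.5163 kPa


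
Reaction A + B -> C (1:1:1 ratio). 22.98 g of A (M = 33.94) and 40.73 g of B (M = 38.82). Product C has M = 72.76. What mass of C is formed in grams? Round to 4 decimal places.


Find moles of each reactant; the smaller value is the limiting reagent in a 1:1:1 reaction, so moles_C equals moles of the limiter.
n_A = mass_A / M_A = 22.98 / 33.94 = 0.677077 mol
n_B = mass_B / M_B = 40.73 / 38.82 = 1.049201 mol
Limiting reagent: A (smaller), n_limiting = 0.677077 mol
mass_C = n_limiting * M_C = 0.677077 * 72.76
mass_C = 49.26412252 g, rounded to 4 dp:

49.2641 g


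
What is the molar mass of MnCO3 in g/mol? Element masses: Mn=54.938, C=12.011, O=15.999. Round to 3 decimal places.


M = sum(count * atomic_mass) over atoms.
M = 1*54.938 + 1*12.011 + 3*15.999
M = 54.938 + 12.011 + 47.997
M = 114.946 g/mol, rounded to 3 dp:

114.946 g/mol


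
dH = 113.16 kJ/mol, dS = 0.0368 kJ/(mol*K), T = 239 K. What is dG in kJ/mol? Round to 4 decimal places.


Gibbs: dG = dH - T*dS (consistent units, dS already in kJ/(mol*K)).
T*dS = 239 * 0.0368 = 8.7952
dG = 113.16 - (8.7952)
dG = 104.3648 kJ/mol, rounded to 4 dp:

104.3648 kJ/mol


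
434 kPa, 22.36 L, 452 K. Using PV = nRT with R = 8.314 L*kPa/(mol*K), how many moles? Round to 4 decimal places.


PV = nRT, solve for n = PV / (RT).
PV = 434 * 22.36 = 9704.24
RT = 8.314 * 452 = 3757.928
n = 9704.24 / 3757.928
n = 2.58233793 mol, rounded to 4 dp:

2.5823 mol


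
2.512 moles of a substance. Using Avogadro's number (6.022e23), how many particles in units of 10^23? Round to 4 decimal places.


N = n * NA, then divide by 1e23 for the requested units.
N / 1e23 = n * 6.022
N / 1e23 = 2.512 * 6.022
N / 1e23 = 15.127264, rounded to 4 dp:

15.1273


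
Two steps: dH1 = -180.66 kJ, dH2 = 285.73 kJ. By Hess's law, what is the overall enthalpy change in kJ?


Hess's law: enthalpy is a state function, so add the step enthalpies.
dH_total = dH1 + dH2 = -180.66 + (285.73)
dH_total = 105.07 kJ:

105.07 kJ


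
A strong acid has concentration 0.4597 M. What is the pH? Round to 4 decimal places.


A strong acid dissociates completely, so [H+] equals the given concentration.
pH = -log10([H+]) = -log10(0.4597)
pH = 0.3375255, rounded to 4 dp:

0.3375


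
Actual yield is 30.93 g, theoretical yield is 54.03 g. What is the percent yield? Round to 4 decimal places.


% yield = 100 * actual / theoretical
% yield = 100 * 30.93 / 54.03
% yield = 57.24597446 %, rounded to 4 dp:

57.2460 %


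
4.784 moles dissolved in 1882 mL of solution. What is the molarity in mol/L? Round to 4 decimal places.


Convert volume to liters: V_L = V_mL / 1000.
V_L = 1882 / 1000 = 1.882 L
M = n / V_L = 4.784 / 1.882
M = 2.54197662 mol/L, rounded to 4 dp:

2.5420 mol/L


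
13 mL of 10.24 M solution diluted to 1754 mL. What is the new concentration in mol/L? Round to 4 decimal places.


Dilution: M1*V1 = M2*V2, solve for M2.
M2 = M1*V1 / V2
M2 = 10.24 * 13 / 1754
M2 = 133.12 / 1754
M2 = 0.0758951 mol/L, rounded to 4 dp:

0.0759 mol/L


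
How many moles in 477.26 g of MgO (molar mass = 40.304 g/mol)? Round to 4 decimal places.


n = mass / M
n = 477.26 / 40.304
n = 11.84150457 mol, rounded to 4 dp:

11.8415 mol


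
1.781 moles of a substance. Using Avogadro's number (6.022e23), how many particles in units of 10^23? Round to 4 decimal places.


N = n * NA, then divide by 1e23 for the requested units.
N / 1e23 = n * 6.022
N / 1e23 = 1.781 * 6.022
N / 1e23 = 10.725182, rounded to 4 dp:

10.7252


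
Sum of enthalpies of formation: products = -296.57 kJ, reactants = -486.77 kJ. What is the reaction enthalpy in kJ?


dH_rxn = sum(dH_f products) - sum(dH_f reactants)
dH_rxn = -296.57 - (-486.77)
dH_rxn = 190.2 kJ:

190.20 kJ


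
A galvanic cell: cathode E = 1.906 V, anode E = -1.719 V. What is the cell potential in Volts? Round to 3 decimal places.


Standard cell potential: E_cell = E_cathode - E_anode.
E_cell = 1.906 - (-1.719)
E_cell = 3.625 V, rounded to 3 dp:

3.625 V


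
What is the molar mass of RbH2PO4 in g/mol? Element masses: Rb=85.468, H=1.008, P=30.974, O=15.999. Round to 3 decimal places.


M = sum(count * atomic_mass) over atoms.
M = 1*85.468 + 2*1.008 + 1*30.974 + 4*15.999
M = 85.468 + 2.016 + 30.974 + 63.996
M = 182.454 g/mol, rounded to 3 dp:

182.454 g/mol


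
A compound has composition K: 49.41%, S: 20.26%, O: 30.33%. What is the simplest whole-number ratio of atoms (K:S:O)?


Assume 100 g of compound, divide each mass% by atomic mass to get moles, then normalize by the smallest to get a raw atom ratio.
Moles per 100 g: K: 49.41/39.098 = 1.2637, S: 20.26/32.065 = 0.6318, O: 30.33/15.999 = 1.8957
Raw ratio (divide by min = 0.6318): K: 2.0, S: 1.0, O: 3.0
Multiply by 1 to clear fractions: K: 2.0 ~= 2, S: 1.0 ~= 1, O: 3.0 ~= 3
Reduce by GCD to get the simplest whole-number ratio:

2:1:3


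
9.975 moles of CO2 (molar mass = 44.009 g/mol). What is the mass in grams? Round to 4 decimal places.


mass = n * M
mass = 9.975 * 44.009
mass = 438.989775 g, rounded to 4 dp:

438.9898 g


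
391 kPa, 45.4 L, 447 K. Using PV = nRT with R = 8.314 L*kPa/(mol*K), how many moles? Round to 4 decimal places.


PV = nRT, solve for n = PV / (RT).
PV = 391 * 45.4 = 17751.4
RT = 8.314 * 447 = 3716.358
n = 17751.4 / 3716.358
n = 4.77655812 mol, rounded to 4 dp:

4.7766 mol


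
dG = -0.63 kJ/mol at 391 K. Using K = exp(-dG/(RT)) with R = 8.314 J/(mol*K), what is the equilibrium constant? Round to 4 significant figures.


dG is in kJ/mol; multiply by 1000 to match R in J/(mol*K).
RT = 8.314 * 391 = 3250.774 J/mol
exponent = -dG*1000 / (RT) = -(-0.63*1000) / 3250.774 = 0.1938
K = exp(0.1938)
K = 1.2138535, rounded to 4 significant figures:

1.214


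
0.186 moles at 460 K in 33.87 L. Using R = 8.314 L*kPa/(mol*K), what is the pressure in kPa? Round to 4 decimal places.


PV = nRT, solve for P = nRT / V.
nRT = 0.186 * 8.314 * 460 = 711.3458
P = 711.3458 / 33.87
P = 21.00223797 kPa, rounded to 4 dp:

21.0022 kPa


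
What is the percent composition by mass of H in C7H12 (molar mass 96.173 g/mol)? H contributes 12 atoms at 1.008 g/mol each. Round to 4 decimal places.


pct = 100 * (n_elem * M_elem) / M_total
mass_contribution = 12 * 1.008 = 12.096 g/mol
pct = 100 * 12.096 / 96.173
pct = 12.57733459 %, rounded to 4 dp:

12.5773 %


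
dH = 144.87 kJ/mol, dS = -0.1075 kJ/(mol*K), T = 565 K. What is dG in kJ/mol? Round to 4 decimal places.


Gibbs: dG = dH - T*dS (consistent units, dS already in kJ/(mol*K)).
T*dS = 565 * -0.1075 = -60.7375
dG = 144.87 - (-60.7375)
dG = 205.6075 kJ/mol, rounded to 4 dp:

205.6075 kJ/mol


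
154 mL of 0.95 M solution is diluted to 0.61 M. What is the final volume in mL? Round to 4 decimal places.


Dilution: M1*V1 = M2*V2, solve for V2.
V2 = M1*V1 / M2
V2 = 0.95 * 154 / 0.61
V2 = 146.3 / 0.61
V2 = 239.83606557 mL, rounded to 4 dp:

239.8361 mL


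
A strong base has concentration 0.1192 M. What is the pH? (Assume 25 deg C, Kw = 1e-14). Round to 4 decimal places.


A strong base dissociates completely, so [OH-] equals the given concentration.
pOH = -log10([OH-]) = -log10(0.1192) = 0.923724
pH = 14 - pOH = 14 - 0.923724
pH = 13.076276, rounded to 4 dp:

13.0763


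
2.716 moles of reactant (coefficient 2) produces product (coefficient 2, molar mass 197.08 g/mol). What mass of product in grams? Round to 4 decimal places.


Use the coefficient ratio to convert reactant moles to product moles, then multiply by the product's molar mass.
moles_P = moles_R * (coeff_P / coeff_R) = 2.716 * (2/2) = 2.716
mass_P = moles_P * M_P = 2.716 * 197.08
mass_P = 535.26928 g, rounded to 4 dp:

535.2693 g


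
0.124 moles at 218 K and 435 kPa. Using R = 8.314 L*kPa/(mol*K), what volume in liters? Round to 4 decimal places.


PV = nRT, solve for V = nRT / P.
nRT = 0.124 * 8.314 * 218 = 224.744
V = 224.744 / 435
V = 0.51665287 L, rounded to 4 dp:

0.5167 L


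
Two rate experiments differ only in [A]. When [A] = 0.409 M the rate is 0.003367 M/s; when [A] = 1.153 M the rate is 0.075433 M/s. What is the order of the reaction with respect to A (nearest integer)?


Rate is proportional to [A]^n, so rate2/rate1 = ([A]2/[A]1)^n. Take logs to solve for n.
rate2/rate1 = 0.075433 / 0.003367 = 22.4036
[A]2/[A]1 = 1.153 / 0.409 = 2.8191
n = ln(22.4036) / ln(2.8191) = 3.0
Nearest integer order:

3


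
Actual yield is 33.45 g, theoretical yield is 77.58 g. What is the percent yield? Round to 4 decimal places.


% yield = 100 * actual / theoretical
% yield = 100 * 33.45 / 77.58
% yield = 43.11678268 %, rounded to 4 dp:

43.1168 %


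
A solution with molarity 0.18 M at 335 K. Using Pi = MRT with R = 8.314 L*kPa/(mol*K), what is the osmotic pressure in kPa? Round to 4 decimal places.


Osmotic pressure (van't Hoff): Pi = M*R*T.
RT = 8.314 * 335 = 2785.19
Pi = 0.18 * 2785.19
Pi = 501.3342 kPa, rounded to 4 dp:

501.3342 kPa


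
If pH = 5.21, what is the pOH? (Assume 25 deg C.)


At 25 deg C, pH + pOH = 14.
pOH = 14 - pH = 14 - 5.21
pOH = 8.79:

8.79


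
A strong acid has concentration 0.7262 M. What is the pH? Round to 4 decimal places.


A strong acid dissociates completely, so [H+] equals the given concentration.
pH = -log10([H+]) = -log10(0.7262)
pH = 0.13894376, rounded to 4 dp:

0.1389


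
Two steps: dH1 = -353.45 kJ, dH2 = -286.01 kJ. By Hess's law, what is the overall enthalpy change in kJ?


Hess's law: enthalpy is a state function, so add the step enthalpies.
dH_total = dH1 + dH2 = -353.45 + (-286.01)
dH_total = -639.46 kJ:

-639.46 kJ


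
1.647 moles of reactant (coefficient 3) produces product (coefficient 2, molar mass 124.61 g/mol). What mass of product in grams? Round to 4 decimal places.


Use the coefficient ratio to convert reactant moles to product moles, then multiply by the product's molar mass.
moles_P = moles_R * (coeff_P / coeff_R) = 1.647 * (2/3) = 1.098
mass_P = moles_P * M_P = 1.098 * 124.61
mass_P = 136.82178 g, rounded to 4 dp:

136.8218 g


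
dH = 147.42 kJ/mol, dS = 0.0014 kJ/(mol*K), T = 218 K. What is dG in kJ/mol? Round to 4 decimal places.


Gibbs: dG = dH - T*dS (consistent units, dS already in kJ/(mol*K)).
T*dS = 218 * 0.0014 = 0.3052
dG = 147.42 - (0.3052)
dG = 147.1148 kJ/mol, rounded to 4 dp:

147.1148 kJ/mol


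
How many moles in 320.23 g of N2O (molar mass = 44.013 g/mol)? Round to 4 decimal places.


n = mass / M
n = 320.23 / 44.013
n = 7.27580488 mol, rounded to 4 dp:

7.2758 mol


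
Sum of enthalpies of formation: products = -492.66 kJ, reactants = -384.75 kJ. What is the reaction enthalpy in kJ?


dH_rxn = sum(dH_f products) - sum(dH_f reactants)
dH_rxn = -492.66 - (-384.75)
dH_rxn = -107.91 kJ:

-107.91 kJ


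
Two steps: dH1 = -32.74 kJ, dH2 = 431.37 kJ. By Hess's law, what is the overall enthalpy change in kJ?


Hess's law: enthalpy is a state function, so add the step enthalpies.
dH_total = dH1 + dH2 = -32.74 + (431.37)
dH_total = 398.63 kJ:

398.63 kJ


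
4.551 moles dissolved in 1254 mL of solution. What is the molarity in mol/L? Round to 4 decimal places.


Convert volume to liters: V_L = V_mL / 1000.
V_L = 1254 / 1000 = 1.254 L
M = n / V_L = 4.551 / 1.254
M = 3.6291866 mol/L, rounded to 4 dp:

3.6292 mol/L


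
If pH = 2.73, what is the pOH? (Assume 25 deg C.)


At 25 deg C, pH + pOH = 14.
pOH = 14 - pH = 14 - 2.73
pOH = 11.27:

11.27


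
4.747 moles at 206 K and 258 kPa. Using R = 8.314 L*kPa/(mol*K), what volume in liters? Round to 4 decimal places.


PV = nRT, solve for V = nRT / P.
nRT = 4.747 * 8.314 * 206 = 8130.1109
V = 8130.1109 / 258
V = 31.51205775 L, rounded to 4 dp:

31.5121 L


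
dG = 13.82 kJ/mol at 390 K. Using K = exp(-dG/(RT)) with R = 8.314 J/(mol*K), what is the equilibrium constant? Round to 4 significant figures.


dG is in kJ/mol; multiply by 1000 to match R in J/(mol*K).
RT = 8.314 * 390 = 3242.46 J/mol
exponent = -dG*1000 / (RT) = -(13.82*1000) / 3242.46 = -4.26219599
K = exp(-4.26219599)
K = 0.014091324, rounded to 4 significant figures:

0.01409


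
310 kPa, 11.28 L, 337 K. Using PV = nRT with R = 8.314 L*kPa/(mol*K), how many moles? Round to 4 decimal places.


PV = nRT, solve for n = PV / (RT).
PV = 310 * 11.28 = 3496.8
RT = 8.314 * 337 = 2801.818
n = 3496.8 / 2801.818
n = 1.2480468 mol, rounded to 4 dp:

1.2480 mol


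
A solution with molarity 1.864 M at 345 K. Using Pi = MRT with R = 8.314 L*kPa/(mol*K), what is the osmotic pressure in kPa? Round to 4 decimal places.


Osmotic pressure (van't Hoff): Pi = M*R*T.
RT = 8.314 * 345 = 2868.33
Pi = 1.864 * 2868.33
Pi = 5346.56712 kPa, rounded to 4 dp:

5346.5671 kPa


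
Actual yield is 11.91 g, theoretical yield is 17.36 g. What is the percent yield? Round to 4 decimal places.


% yield = 100 * actual / theoretical
% yield = 100 * 11.91 / 17.36
% yield = 68.60599078 %, rounded to 4 dp:

68.6060 %


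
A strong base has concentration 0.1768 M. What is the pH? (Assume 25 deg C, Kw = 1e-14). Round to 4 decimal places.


A strong base dissociates completely, so [OH-] equals the given concentration.
pOH = -log10([OH-]) = -log10(0.1768) = 0.752518
pH = 14 - pOH = 14 - 0.752518
pH = 13.247482, rounded to 4 dp:

13.2475


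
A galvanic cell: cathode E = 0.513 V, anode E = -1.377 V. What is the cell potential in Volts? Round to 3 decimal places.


Standard cell potential: E_cell = E_cathode - E_anode.
E_cell = 0.513 - (-1.377)
E_cell = 1.89 V, rounded to 3 dp:

1.890 V


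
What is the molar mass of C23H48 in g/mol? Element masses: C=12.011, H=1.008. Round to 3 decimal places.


M = sum(count * atomic_mass) over atoms.
M = 23*12.011 + 48*1.008
M = 276.253 + 48.384
M = 324.637 g/mol, rounded to 3 dp:

324.637 g/mol


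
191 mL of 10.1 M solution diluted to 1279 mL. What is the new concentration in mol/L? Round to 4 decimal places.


Dilution: M1*V1 = M2*V2, solve for M2.
M2 = M1*V1 / V2
M2 = 10.1 * 191 / 1279
M2 = 1929.1 / 1279
M2 = 1.50828772 mol/L, rounded to 4 dp:

1.5083 mol/L


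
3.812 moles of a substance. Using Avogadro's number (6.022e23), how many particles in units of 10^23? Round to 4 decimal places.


N = n * NA, then divide by 1e23 for the requested units.
N / 1e23 = n * 6.022
N / 1e23 = 3.812 * 6.022
N / 1e23 = 22.955864, rounded to 4 dp:

22.9559


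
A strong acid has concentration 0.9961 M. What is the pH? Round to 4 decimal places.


A strong acid dissociates completely, so [H+] equals the given concentration.
pH = -log10([H+]) = -log10(0.9961)
pH = 0.00169706, rounded to 4 dp:

0.0017


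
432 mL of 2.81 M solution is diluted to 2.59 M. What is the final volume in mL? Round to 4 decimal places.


Dilution: M1*V1 = M2*V2, solve for V2.
V2 = M1*V1 / M2
V2 = 2.81 * 432 / 2.59
V2 = 1213.92 / 2.59
V2 = 468.69498069 mL, rounded to 4 dp:

468.6950 mL


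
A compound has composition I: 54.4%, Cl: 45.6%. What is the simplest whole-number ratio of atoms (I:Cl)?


Assume 100 g of compound, divide each mass% by atomic mass to get moles, then normalize by the smallest to get a raw atom ratio.
Moles per 100 g: I: 54.4/126.904 = 0.4287, Cl: 45.6/35.453 = 1.2862
Raw ratio (divide by min = 0.4287): I: 1.0, Cl: 3.0
Multiply by 1 to clear fractions: I: 1.0 ~= 1, Cl: 3.0 ~= 3
Reduce by GCD to get the simplest whole-number ratio:

1:3


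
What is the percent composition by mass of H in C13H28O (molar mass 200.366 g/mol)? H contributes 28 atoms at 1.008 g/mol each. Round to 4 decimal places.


pct = 100 * (n_elem * M_elem) / M_total
mass_contribution = 28 * 1.008 = 28.224 g/mol
pct = 100 * 28.224 / 200.366
pct = 14.08622221 %, rounded to 4 dp:

14.0862 %


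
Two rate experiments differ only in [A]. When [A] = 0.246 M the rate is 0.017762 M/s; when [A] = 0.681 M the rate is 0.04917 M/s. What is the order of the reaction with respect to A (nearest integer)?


Rate is proportional to [A]^n, so rate2/rate1 = ([A]2/[A]1)^n. Take logs to solve for n.
rate2/rate1 = 0.04917 / 0.017762 = 2.7683
[A]2/[A]1 = 0.681 / 0.246 = 2.7683
n = ln(2.7683) / ln(2.7683) = 1.0
Nearest integer order:

1


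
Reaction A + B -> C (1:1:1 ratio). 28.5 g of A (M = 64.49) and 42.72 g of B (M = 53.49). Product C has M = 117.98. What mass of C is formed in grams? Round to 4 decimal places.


Find moles of each reactant; the smaller value is the limiting reagent in a 1:1:1 reaction, so moles_C equals moles of the limiter.
n_A = mass_A / M_A = 28.5 / 64.49 = 0.441929 mol
n_B = mass_B / M_B = 42.72 / 53.49 = 0.798654 mol
Limiting reagent: A (smaller), n_limiting = 0.441929 mol
mass_C = n_limiting * M_C = 0.441929 * 117.98
mass_C = 52.13878342 g, rounded to 4 dp:

52.1388 g


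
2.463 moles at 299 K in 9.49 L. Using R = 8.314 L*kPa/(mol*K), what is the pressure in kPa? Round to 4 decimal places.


PV = nRT, solve for P = nRT / V.
nRT = 2.463 * 8.314 * 299 = 6122.7372
P = 6122.7372 / 9.49
P = 645.17778714 kPa, rounded to 4 dp:

645.1778 kPa


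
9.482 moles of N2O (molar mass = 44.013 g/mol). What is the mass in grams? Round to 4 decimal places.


mass = n * M
mass = 9.482 * 44.013
mass = 417.331266 g, rounded to 4 dp:

417.3313 g


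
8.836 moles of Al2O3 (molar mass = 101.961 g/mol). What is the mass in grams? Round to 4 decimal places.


mass = n * M
mass = 8.836 * 101.961
mass = 900.927396 g, rounded to 4 dp:

900.9274 g


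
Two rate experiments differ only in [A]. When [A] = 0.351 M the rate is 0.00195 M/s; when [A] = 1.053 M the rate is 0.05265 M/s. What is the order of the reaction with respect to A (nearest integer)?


Rate is proportional to [A]^n, so rate2/rate1 = ([A]2/[A]1)^n. Take logs to solve for n.
rate2/rate1 = 0.05265 / 0.00195 = 27.0
[A]2/[A]1 = 1.053 / 0.351 = 3.0
n = ln(27.0) / ln(3.0) = 3.0
Nearest integer order:

3


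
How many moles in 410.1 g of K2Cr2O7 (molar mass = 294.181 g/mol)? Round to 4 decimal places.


n = mass / M
n = 410.1 / 294.181
n = 1.39403972 mol, rounded to 4 dp:

1.3940 mol


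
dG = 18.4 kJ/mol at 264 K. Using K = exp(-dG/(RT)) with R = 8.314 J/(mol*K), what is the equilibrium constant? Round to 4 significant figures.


dG is in kJ/mol; multiply by 1000 to match R in J/(mol*K).
RT = 8.314 * 264 = 2194.896 J/mol
exponent = -dG*1000 / (RT) = -(18.4*1000) / 2194.896 = -8.38308512
K = exp(-8.38308512)
K = 0.00022870328, rounded to 4 significant figures:

0.0002287


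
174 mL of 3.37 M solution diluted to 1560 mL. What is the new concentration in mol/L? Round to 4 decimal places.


Dilution: M1*V1 = M2*V2, solve for M2.
M2 = M1*V1 / V2
M2 = 3.37 * 174 / 1560
M2 = 586.38 / 1560
M2 = 0.37588462 mol/L, rounded to 4 dp:

0.3759 mol/L


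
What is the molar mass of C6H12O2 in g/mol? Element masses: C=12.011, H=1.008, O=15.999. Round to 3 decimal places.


M = sum(count * atomic_mass) over atoms.
M = 6*12.011 + 12*1.008 + 2*15.999
M = 72.066 + 12.096 + 31.998
M = 116.16 g/mol, rounded to 3 dp:

116.160 g/mol


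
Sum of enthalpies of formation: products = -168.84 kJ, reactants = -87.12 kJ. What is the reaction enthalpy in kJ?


dH_rxn = sum(dH_f products) - sum(dH_f reactants)
dH_rxn = -168.84 - (-87.12)
dH_rxn = -81.72 kJ:

-81.72 kJ


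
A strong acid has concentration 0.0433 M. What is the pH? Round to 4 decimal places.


A strong acid dissociates completely, so [H+] equals the given concentration.
pH = -log10([H+]) = -log10(0.0433)
pH = 1.3635121, rounded to 4 dp:

1.3635


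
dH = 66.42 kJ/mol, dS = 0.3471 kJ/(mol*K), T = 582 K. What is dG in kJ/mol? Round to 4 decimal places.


Gibbs: dG = dH - T*dS (consistent units, dS already in kJ/(mol*K)).
T*dS = 582 * 0.3471 = 202.0122
dG = 66.42 - (202.0122)
dG = -135.5922 kJ/mol, rounded to 4 dp:

-135.5922 kJ/mol


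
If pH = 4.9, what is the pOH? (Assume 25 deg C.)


At 25 deg C, pH + pOH = 14.
pOH = 14 - pH = 14 - 4.9
pOH = 9.1:

9.10


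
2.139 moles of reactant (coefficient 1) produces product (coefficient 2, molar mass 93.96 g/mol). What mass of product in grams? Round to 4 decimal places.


Use the coefficient ratio to convert reactant moles to product moles, then multiply by the product's molar mass.
moles_P = moles_R * (coeff_P / coeff_R) = 2.139 * (2/1) = 4.278
mass_P = moles_P * M_P = 4.278 * 93.96
mass_P = 401.96088 g, rounded to 4 dp:

401.9609 g


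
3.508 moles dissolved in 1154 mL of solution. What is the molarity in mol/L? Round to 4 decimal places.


Convert volume to liters: V_L = V_mL / 1000.
V_L = 1154 / 1000 = 1.154 L
M = n / V_L = 3.508 / 1.154
M = 3.03986135 mol/L, rounded to 4 dp:

3.0399 mol/L


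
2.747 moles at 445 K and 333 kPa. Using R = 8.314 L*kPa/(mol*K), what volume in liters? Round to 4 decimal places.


PV = nRT, solve for V = nRT / P.
nRT = 2.747 * 8.314 * 445 = 10163.1583
V = 10163.1583 / 333
V = 30.51999489 L, rounded to 4 dp:

30.5200 L


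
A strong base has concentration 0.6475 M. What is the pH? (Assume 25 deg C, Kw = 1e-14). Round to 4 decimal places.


A strong base dissociates completely, so [OH-] equals the given concentration.
pOH = -log10([OH-]) = -log10(0.6475) = 0.18876
pH = 14 - pOH = 14 - 0.18876
pH = 13.81124, rounded to 4 dp:

13.8112


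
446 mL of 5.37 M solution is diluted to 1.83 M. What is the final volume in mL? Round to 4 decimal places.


Dilution: M1*V1 = M2*V2, solve for V2.
V2 = M1*V1 / M2
V2 = 5.37 * 446 / 1.83
V2 = 2395.02 / 1.83
V2 = 1308.75409836 mL, rounded to 4 dp:

1308.7541 mL


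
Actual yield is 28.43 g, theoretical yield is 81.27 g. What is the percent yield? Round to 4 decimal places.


% yield = 100 * actual / theoretical
% yield = 100 * 28.43 / 81.27
% yield = 34.98215824 %, rounded to 4 dp:

34.9822 %


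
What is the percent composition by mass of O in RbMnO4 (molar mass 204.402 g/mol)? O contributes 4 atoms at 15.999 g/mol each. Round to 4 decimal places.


pct = 100 * (n_elem * M_elem) / M_total
mass_contribution = 4 * 15.999 = 63.996 g/mol
pct = 100 * 63.996 / 204.402
pct = 31.3088913 %, rounded to 4 dp:

31.3089 %


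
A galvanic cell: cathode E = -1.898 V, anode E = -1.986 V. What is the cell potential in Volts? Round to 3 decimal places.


Standard cell potential: E_cell = E_cathode - E_anode.
E_cell = -1.898 - (-1.986)
E_cell = 0.088 V, rounded to 3 dp:

0.088 V


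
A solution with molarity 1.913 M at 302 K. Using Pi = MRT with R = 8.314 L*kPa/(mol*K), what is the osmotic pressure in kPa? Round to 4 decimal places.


Osmotic pressure (van't Hoff): Pi = M*R*T.
RT = 8.314 * 302 = 2510.828
Pi = 1.913 * 2510.828
Pi = 4803.213964 kPa, rounded to 4 dp:

4803.2140 kPa


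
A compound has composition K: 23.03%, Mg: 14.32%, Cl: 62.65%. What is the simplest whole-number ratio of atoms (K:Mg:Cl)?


Assume 100 g of compound, divide each mass% by atomic mass to get moles, then normalize by the smallest to get a raw atom ratio.
Moles per 100 g: K: 23.03/39.098 = 0.589, Mg: 14.32/24.305 = 0.5892, Cl: 62.65/35.453 = 1.7671
Raw ratio (divide by min = 0.589): K: 1.0, Mg: 1.0, Cl: 3.0
Multiply by 1 to clear fractions: K: 1.0 ~= 1, Mg: 1.0 ~= 1, Cl: 3.0 ~= 3
Reduce by GCD to get the simplest whole-number ratio:

1:1:3


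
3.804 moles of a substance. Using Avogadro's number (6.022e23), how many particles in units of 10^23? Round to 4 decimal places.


N = n * NA, then divide by 1e23 for the requested units.
N / 1e23 = n * 6.022
N / 1e23 = 3.804 * 6.022
N / 1e23 = 22.907688, rounded to 4 dp:

22.9077


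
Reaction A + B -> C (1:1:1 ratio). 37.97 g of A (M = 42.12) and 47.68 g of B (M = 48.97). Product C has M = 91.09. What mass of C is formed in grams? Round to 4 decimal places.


Find moles of each reactant; the smaller value is the limiting reagent in a 1:1:1 reaction, so moles_C equals moles of the limiter.
n_A = mass_A / M_A = 37.97 / 42.12 = 0.901472 mol
n_B = mass_B / M_B = 47.68 / 48.97 = 0.973657 mol
Limiting reagent: A (smaller), n_limiting = 0.901472 mol
mass_C = n_limiting * M_C = 0.901472 * 91.09
mass_C = 82.11508448 g, rounded to 4 dp:

82.1151 g


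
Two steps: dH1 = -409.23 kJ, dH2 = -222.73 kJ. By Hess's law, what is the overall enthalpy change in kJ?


Hess's law: enthalpy is a state function, so add the step enthalpies.
dH_total = dH1 + dH2 = -409.23 + (-222.73)
dH_total = -631.96 kJ:

-631.96 kJ


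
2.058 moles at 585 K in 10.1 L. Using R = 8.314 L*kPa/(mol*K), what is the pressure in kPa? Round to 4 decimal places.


PV = nRT, solve for P = nRT / V.
nRT = 2.058 * 8.314 * 585 = 10009.474
P = 10009.474 / 10.1
P = 991.0370297 kPa, rounded to 4 dp:

991.0370 kPa


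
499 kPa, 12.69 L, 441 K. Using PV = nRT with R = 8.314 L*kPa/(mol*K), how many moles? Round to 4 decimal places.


PV = nRT, solve for n = PV / (RT).
PV = 499 * 12.69 = 6332.31
RT = 8.314 * 441 = 3666.474
n = 6332.31 / 3666.474
n = 1.72708439 mol, rounded to 4 dp:

1.7271 mol


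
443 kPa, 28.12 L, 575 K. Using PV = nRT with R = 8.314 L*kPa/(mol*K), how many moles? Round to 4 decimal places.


PV = nRT, solve for n = PV / (RT).
PV = 443 * 28.12 = 12457.16
RT = 8.314 * 575 = 4780.55
n = 12457.16 / 4780.55
n = 2.60580059 mol, rounded to 4 dp:

2.6058 mol


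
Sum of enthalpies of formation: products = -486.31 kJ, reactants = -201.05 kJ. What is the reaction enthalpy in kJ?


dH_rxn = sum(dH_f products) - sum(dH_f reactants)
dH_rxn = -486.31 - (-201.05)
dH_rxn = -285.26 kJ:

-285.26 kJ


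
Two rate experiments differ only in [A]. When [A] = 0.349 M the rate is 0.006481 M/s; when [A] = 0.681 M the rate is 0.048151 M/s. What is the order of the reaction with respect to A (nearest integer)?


Rate is proportional to [A]^n, so rate2/rate1 = ([A]2/[A]1)^n. Take logs to solve for n.
rate2/rate1 = 0.048151 / 0.006481 = 7.4296
[A]2/[A]1 = 0.681 / 0.349 = 1.9513
n = ln(7.4296) / ln(1.9513) = 3.0
Nearest integer order:

3


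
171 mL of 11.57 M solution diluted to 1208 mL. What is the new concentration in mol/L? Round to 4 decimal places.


Dilution: M1*V1 = M2*V2, solve for M2.
M2 = M1*V1 / V2
M2 = 11.57 * 171 / 1208
M2 = 1978.47 / 1208
M2 = 1.63780629 mol/L, rounded to 4 dp:

1.6378 mol/L


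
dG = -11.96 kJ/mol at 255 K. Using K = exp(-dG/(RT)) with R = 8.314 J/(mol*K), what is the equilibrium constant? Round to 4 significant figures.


dG is in kJ/mol; multiply by 1000 to match R in J/(mol*K).
RT = 8.314 * 255 = 2120.07 J/mol
exponent = -dG*1000 / (RT) = -(-11.96*1000) / 2120.07 = 5.64132316
K = exp(5.64132316)
K = 281.83539, rounded to 4 significant figures:

281.8


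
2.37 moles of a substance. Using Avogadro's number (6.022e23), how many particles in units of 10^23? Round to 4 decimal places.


N = n * NA, then divide by 1e23 for the requested units.
N / 1e23 = n * 6.022
N / 1e23 = 2.37 * 6.022
N / 1e23 = 14.27214, rounded to 4 dp:

14.2721


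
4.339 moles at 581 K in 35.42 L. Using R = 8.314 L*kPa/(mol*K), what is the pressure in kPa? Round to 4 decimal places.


PV = nRT, solve for P = nRT / V.
nRT = 4.339 * 8.314 * 581 = 20959.2531
P = 20959.2531 / 35.42
P = 591.73498306 kPa, rounded to 4 dp:

591.7350 kPa


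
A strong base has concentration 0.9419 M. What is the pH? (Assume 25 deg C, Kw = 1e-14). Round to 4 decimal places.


A strong base dissociates completely, so [OH-] equals the given concentration.
pOH = -log10([OH-]) = -log10(0.9419) = 0.025995
pH = 14 - pOH = 14 - 0.025995
pH = 13.974005, rounded to 4 dp:

13.9740


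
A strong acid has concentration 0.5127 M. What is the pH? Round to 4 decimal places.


A strong acid dissociates completely, so [H+] equals the given concentration.
pH = -log10([H+]) = -log10(0.5127)
pH = 0.29013668, rounded to 4 dp:

0.2901


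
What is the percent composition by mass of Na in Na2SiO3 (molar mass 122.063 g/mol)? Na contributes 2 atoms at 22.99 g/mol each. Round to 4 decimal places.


pct = 100 * (n_elem * M_elem) / M_total
mass_contribution = 2 * 22.99 = 45.98 g/mol
pct = 100 * 45.98 / 122.063
pct = 37.66907253 %, rounded to 4 dp:

37.6691 %


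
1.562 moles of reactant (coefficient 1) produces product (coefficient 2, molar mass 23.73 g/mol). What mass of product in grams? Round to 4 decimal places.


Use the coefficient ratio to convert reactant moles to product moles, then multiply by the product's molar mass.
moles_P = moles_R * (coeff_P / coeff_R) = 1.562 * (2/1) = 3.124
mass_P = moles_P * M_P = 3.124 * 23.73
mass_P = 74.13252 g, rounded to 4 dp:

74.1325 g


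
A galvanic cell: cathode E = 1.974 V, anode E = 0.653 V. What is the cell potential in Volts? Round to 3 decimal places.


Standard cell potential: E_cell = E_cathode - E_anode.
E_cell = 1.974 - (0.653)
E_cell = 1.321 V, rounded to 3 dp:

1.321 V


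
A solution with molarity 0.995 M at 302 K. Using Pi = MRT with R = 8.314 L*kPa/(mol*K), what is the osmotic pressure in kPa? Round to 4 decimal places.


Osmotic pressure (van't Hoff): Pi = M*R*T.
RT = 8.314 * 302 = 2510.828
Pi = 0.995 * 2510.828
Pi = 2498.27386 kPa, rounded to 4 dp:

2498.2739 kPa


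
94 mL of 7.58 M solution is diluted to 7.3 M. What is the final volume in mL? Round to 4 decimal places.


Dilution: M1*V1 = M2*V2, solve for V2.
V2 = M1*V1 / M2
V2 = 7.58 * 94 / 7.3
V2 = 712.52 / 7.3
V2 = 97.60547945 mL, rounded to 4 dp:

97.6055 mL


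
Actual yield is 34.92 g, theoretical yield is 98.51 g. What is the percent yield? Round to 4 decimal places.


% yield = 100 * actual / theoretical
% yield = 100 * 34.92 / 98.51
% yield = 35.44817785 %, rounded to 4 dp:

35.4482 %


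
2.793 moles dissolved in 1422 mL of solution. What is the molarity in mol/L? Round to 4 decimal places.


Convert volume to liters: V_L = V_mL / 1000.
V_L = 1422 / 1000 = 1.422 L
M = n / V_L = 2.793 / 1.422
M = 1.96413502 mol/L, rounded to 4 dp:

1.9641 mol/L


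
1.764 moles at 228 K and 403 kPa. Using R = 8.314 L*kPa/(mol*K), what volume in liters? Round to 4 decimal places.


PV = nRT, solve for V = nRT / P.
nRT = 1.764 * 8.314 * 228 = 3343.8243
V = 3343.8243 / 403
V = 8.29733077 L, rounded to 4 dp:

8.2973 L


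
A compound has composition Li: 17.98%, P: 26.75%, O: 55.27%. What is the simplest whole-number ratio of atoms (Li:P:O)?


Assume 100 g of compound, divide each mass% by atomic mass to get moles, then normalize by the smallest to get a raw atom ratio.
Moles per 100 g: Li: 17.98/6.941 = 2.5904, P: 26.75/30.974 = 0.8636, O: 55.27/15.999 = 3.4546
Raw ratio (divide by min = 0.8636): Li: 2.999, P: 1.0, O: 4.0
Multiply by 1 to clear fractions: Li: 2.999 ~= 3, P: 1.0 ~= 1, O: 4.0 ~= 4
Reduce by GCD to get the simplest whole-number ratio:

3:1:4


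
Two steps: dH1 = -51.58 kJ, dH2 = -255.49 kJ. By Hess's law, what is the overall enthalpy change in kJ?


Hess's law: enthalpy is a state function, so add the step enthalpies.
dH_total = dH1 + dH2 = -51.58 + (-255.49)
dH_total = -307.07 kJ:

-307.07 kJ


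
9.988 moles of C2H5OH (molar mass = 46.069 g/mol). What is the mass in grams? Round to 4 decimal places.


mass = n * M
mass = 9.988 * 46.069
mass = 460.137172 g, rounded to 4 dp:

460.1372 g


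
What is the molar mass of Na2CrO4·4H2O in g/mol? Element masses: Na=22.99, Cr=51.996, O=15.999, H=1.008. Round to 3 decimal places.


M = sum(count * atomic_mass) over atoms.
M = 2*22.99 + 1*51.996 + 8*15.999 + 8*1.008
M = 45.98 + 51.996 + 127.992 + 8.064
M = 234.032 g/mol, rounded to 3 dp:

234.032 g/mol


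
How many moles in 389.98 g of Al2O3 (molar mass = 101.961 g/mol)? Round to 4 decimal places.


n = mass / M
n = 389.98 / 101.961
n = 3.82479576 mol, rounded to 4 dp:

3.8248 mol


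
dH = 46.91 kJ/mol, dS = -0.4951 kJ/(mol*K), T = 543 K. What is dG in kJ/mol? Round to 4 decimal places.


Gibbs: dG = dH - T*dS (consistent units, dS already in kJ/(mol*K)).
T*dS = 543 * -0.4951 = -268.8393
dG = 46.91 - (-268.8393)
dG = 315.7493 kJ/mol, rounded to 4 dp:

315.7493 kJ/mol


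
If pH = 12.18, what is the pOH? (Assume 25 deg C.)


At 25 deg C, pH + pOH = 14.
pOH = 14 - pH = 14 - 12.18
pOH = 1.82:

1.82


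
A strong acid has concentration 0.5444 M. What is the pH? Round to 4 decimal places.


A strong acid dissociates completely, so [H+] equals the given concentration.
pH = -log10([H+]) = -log10(0.5444)
pH = 0.26408188, rounded to 4 dp:

0.2641


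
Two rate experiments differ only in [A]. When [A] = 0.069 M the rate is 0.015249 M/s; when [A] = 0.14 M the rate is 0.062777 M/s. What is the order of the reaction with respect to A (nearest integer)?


Rate is proportional to [A]^n, so rate2/rate1 = ([A]2/[A]1)^n. Take logs to solve for n.
rate2/rate1 = 0.062777 / 0.015249 = 4.1168
[A]2/[A]1 = 0.14 / 0.069 = 2.029
n = ln(4.1168) / ln(2.029) = 2.0
Nearest integer order:

2


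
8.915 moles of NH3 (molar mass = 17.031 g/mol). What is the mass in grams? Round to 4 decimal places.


mass = n * M
mass = 8.915 * 17.031
mass = 151.831365 g, rounded to 4 dp:

151.8314 g


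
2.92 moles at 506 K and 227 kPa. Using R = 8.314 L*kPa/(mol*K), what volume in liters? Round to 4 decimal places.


PV = nRT, solve for V = nRT / P.
nRT = 2.92 * 8.314 * 506 = 12284.1013
V = 12284.1013 / 227
V = 54.1149837 L, rounded to 4 dp:

54.1150 L


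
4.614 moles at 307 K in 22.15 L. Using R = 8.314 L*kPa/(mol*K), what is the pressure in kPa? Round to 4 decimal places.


PV = nRT, solve for P = nRT / V.
nRT = 4.614 * 8.314 * 307 = 11776.7644
P = 11776.7644 / 22.15
P = 531.68236569 kPa, rounded to 4 dp:

531.6824 kPa


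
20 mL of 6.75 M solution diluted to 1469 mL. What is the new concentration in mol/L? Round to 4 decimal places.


Dilution: M1*V1 = M2*V2, solve for M2.
M2 = M1*V1 / V2
M2 = 6.75 * 20 / 1469
M2 = 135.0 / 1469
M2 = 0.09189925 mol/L, rounded to 4 dp:

0.0919 mol/L


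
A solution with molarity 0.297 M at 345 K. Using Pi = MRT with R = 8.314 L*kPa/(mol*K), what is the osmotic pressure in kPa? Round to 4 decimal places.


Osmotic pressure (van't Hoff): Pi = M*R*T.
RT = 8.314 * 345 = 2868.33
Pi = 0.297 * 2868.33
Pi = 851.89401 kPa, rounded to 4 dp:

851.8940 kPa


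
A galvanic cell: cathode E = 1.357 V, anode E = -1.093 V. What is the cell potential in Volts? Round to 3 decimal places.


Standard cell potential: E_cell = E_cathode - E_anode.
E_cell = 1.357 - (-1.093)
E_cell = 2.45 V, rounded to 3 dp:

2.450 V


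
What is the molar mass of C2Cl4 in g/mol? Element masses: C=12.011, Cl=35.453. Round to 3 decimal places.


M = sum(count * atomic_mass) over atoms.
M = 2*12.011 + 4*35.453
M = 24.022 + 141.812
M = 165.834 g/mol, rounded to 3 dp:

165.834 g/mol


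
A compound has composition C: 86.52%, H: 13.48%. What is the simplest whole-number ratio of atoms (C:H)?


Assume 100 g of compound, divide each mass% by atomic mass to get moles, then normalize by the smallest to get a raw atom ratio.
Moles per 100 g: C: 86.52/12.011 = 7.2034, H: 13.48/1.008 = 13.373
Raw ratio (divide by min = 7.2034): C: 1.0, H: 1.856
Multiply by 7 to clear fractions: C: 7.0 ~= 7, H: 12.995 ~= 13
Reduce by GCD to get the simplest whole-number ratio:

7:13


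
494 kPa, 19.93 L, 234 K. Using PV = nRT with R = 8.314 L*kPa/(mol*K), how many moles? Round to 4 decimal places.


PV = nRT, solve for n = PV / (RT).
PV = 494 * 19.93 = 9845.42
RT = 8.314 * 234 = 1945.476
n = 9845.42 / 1945.476
n = 5.0606741 mol, rounded to 4 dp:

5.0607 mol


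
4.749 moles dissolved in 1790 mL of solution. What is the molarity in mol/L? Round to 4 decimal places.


Convert volume to liters: V_L = V_mL / 1000.
V_L = 1790 / 1000 = 1.79 L
M = n / V_L = 4.749 / 1.79
M = 2.65307263 mol/L, rounded to 4 dp:

2.6531 mol/L


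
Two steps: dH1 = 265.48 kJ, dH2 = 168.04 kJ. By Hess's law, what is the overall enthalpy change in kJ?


Hess's law: enthalpy is a state function, so add the step enthalpies.
dH_total = dH1 + dH2 = 265.48 + (168.04)
dH_total = 433.52 kJ:

433.52 kJ


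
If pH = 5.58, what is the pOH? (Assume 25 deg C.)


At 25 deg C, pH + pOH = 14.
pOH = 14 - pH = 14 - 5.58
pOH = 8.42:

8.42


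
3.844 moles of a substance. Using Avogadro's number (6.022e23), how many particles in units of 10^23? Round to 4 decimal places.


N = n * NA, then divide by 1e23 for the requested units.
N / 1e23 = n * 6.022
N / 1e23 = 3.844 * 6.022
N / 1e23 = 23.148568, rounded to 4 dp:

23.1486


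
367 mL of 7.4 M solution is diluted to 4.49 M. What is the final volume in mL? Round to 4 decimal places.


Dilution: M1*V1 = M2*V2, solve for V2.
V2 = M1*V1 / M2
V2 = 7.4 * 367 / 4.49
V2 = 2715.8 / 4.49
V2 = 604.85523385 mL, rounded to 4 dp:

604.8552 mL


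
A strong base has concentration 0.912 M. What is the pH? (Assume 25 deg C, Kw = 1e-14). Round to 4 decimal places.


A strong base dissociates completely, so [OH-] equals the given concentration.
pOH = -log10([OH-]) = -log10(0.912) = 0.040005
pH = 14 - pOH = 14 - 0.040005
pH = 13.959995, rounded to 4 dp:

13.9600


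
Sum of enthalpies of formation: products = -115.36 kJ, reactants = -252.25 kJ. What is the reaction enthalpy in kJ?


dH_rxn = sum(dH_f products) - sum(dH_f reactants)
dH_rxn = -115.36 - (-252.25)
dH_rxn = 136.89 kJ:

136.89 kJ


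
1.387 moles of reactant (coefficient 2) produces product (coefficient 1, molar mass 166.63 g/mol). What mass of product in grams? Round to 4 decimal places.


Use the coefficient ratio to convert reactant moles to product moles, then multiply by the product's molar mass.
moles_P = moles_R * (coeff_P / coeff_R) = 1.387 * (1/2) = 0.6935
mass_P = moles_P * M_P = 0.6935 * 166.63
mass_P = 115.557905 g, rounded to 4 dp:

115.5579 g


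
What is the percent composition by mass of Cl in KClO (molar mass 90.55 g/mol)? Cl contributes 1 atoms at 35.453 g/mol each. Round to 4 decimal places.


pct = 100 * (n_elem * M_elem) / M_total
mass_contribution = 1 * 35.453 = 35.453 g/mol
pct = 100 * 35.453 / 90.55
pct = 39.15295417 %, rounded to 4 dp:

39.1530 %
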